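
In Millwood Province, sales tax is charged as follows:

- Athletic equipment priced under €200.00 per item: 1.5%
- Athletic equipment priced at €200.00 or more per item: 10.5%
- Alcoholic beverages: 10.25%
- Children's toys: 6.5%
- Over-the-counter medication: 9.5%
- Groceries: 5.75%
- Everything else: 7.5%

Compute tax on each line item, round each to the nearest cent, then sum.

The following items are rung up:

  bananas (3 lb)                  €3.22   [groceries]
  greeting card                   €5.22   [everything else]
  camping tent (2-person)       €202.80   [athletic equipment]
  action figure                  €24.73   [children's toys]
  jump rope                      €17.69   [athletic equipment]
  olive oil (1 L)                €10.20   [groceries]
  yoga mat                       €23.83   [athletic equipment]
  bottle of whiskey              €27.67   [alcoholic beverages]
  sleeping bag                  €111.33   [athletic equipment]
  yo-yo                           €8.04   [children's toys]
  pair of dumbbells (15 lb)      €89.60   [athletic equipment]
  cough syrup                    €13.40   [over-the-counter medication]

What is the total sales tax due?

€32.34

Bananas (3 lb) €3.22: groceries → 5.75% → €0.19
Greeting card €5.22: everything else → 7.5% → €0.39
Camping tent (2-person) €202.80: athletic equipment, €200.00 or more → 10.5% → €21.29
Action figure €24.73: children's toys → 6.5% → €1.61
Jump rope €17.69: athletic equipment, under €200.00 → 1.5% → €0.27
Olive oil (1 L) €10.20: groceries → 5.75% → €0.59
Yoga mat €23.83: athletic equipment, under €200.00 → 1.5% → €0.36
Bottle of whiskey €27.67: alcoholic beverages → 10.25% → €2.84
Sleeping bag €111.33: athletic equipment, under €200.00 → 1.5% → €1.67
Yo-yo €8.04: children's toys → 6.5% → €0.52
Pair of dumbbells (15 lb) €89.60: athletic equipment, under €200.00 → 1.5% → €1.34
Cough syrup €13.40: over-the-counter medication → 9.5% → €1.27
Total tax = €0.19 + €0.39 + €21.29 + €1.61 + €0.27 + €0.59 + €0.36 + €2.84 + €1.67 + €0.52 + €1.34 + €1.27 = €32.34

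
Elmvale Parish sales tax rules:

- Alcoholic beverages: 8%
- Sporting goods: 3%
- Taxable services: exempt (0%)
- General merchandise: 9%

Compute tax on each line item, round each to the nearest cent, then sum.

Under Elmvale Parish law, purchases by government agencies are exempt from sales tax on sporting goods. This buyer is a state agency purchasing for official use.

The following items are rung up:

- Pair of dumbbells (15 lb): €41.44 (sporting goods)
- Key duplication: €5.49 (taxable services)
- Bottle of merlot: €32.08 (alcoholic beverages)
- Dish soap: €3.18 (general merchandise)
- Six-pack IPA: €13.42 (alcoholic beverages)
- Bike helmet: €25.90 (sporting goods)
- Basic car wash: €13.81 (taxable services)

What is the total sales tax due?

Pair of dumbbells (15 lb) €41.44: sporting goods, buyer-exempt → 0% → €0.00
Key duplication €5.49: taxable services → 0% → €0.00
Bottle of merlot €32.08: alcoholic beverages → 8% → €2.57
Dish soap €3.18: general merchandise → 9% → €0.29
Six-pack IPA €13.42: alcoholic beverages → 8% → €1.07
Bike helmet €25.90: sporting goods, buyer-exempt → 0% → €0.00
Basic car wash €13.81: taxable services → 0% → €0.00
Total tax = €2.57 + €0.29 + €1.07 = €3.93

€3.93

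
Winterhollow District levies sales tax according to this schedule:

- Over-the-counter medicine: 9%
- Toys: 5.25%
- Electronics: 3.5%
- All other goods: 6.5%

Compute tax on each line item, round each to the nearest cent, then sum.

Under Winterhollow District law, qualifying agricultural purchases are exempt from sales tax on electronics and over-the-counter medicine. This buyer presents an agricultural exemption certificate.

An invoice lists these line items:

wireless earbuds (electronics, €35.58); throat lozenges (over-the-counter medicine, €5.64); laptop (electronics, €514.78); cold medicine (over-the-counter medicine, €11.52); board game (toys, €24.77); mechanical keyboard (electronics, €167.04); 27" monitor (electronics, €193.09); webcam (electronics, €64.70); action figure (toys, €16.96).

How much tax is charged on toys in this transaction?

Board game €24.77: toys → 5.25% → €1.30
Action figure €16.96: toys → 5.25% → €0.89
Tax on toys = €1.30 + €0.89 = €2.19

€2.19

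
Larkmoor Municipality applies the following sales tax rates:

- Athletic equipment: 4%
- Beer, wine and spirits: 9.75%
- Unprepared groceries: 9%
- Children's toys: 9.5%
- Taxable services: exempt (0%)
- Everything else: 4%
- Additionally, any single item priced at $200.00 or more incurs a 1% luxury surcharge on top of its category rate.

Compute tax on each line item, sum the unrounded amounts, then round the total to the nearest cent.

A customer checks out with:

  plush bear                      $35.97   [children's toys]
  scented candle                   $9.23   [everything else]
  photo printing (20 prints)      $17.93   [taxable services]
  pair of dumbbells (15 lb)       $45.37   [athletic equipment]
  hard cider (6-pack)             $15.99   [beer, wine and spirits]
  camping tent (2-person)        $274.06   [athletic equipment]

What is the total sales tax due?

$20.86

Plush bear $35.97: children's toys → 9.5% → $3.41715
Scented candle $9.23: everything else → 4% → $0.3692
Photo printing (20 prints) $17.93: taxable services → 0% → $0.00
Pair of dumbbells (15 lb) $45.37: athletic equipment → 4% → $1.8148
Hard cider (6-pack) $15.99: beer, wine and spirits → 9.75% → $1.559025
Camping tent (2-person) $274.06: athletic equipment → 4% + 1% surcharge = 5% → $13.703
Unrounded tax sum = $20.863175 → $20.86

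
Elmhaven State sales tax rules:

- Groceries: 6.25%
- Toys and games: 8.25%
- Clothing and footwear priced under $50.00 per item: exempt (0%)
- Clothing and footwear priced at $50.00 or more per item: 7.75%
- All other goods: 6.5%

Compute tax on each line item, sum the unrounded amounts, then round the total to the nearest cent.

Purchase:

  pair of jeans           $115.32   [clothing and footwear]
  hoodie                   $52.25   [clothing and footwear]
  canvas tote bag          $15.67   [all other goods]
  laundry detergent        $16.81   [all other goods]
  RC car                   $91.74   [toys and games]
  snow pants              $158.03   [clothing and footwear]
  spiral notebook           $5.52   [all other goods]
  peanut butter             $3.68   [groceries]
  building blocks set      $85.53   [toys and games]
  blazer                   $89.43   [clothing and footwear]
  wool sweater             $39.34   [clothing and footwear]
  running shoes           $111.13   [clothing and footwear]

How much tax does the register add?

$58.10

Pair of jeans $115.32: clothing and footwear, $50.00 or more → 7.75% → $8.9373
Hoodie $52.25: clothing and footwear, $50.00 or more → 7.75% → $4.049375
Canvas tote bag $15.67: all other goods → 6.5% → $1.01855
Laundry detergent $16.81: all other goods → 6.5% → $1.09265
RC car $91.74: toys and games → 8.25% → $7.56855
Snow pants $158.03: clothing and footwear, $50.00 or more → 7.75% → $12.247325
Spiral notebook $5.52: all other goods → 6.5% → $0.3588
Peanut butter $3.68: groceries → 6.25% → $0.23
Building blocks set $85.53: toys and games → 8.25% → $7.056225
Blazer $89.43: clothing and footwear, $50.00 or more → 7.75% → $6.930825
Wool sweater $39.34: clothing and footwear, under $50.00 → 0% → $0.00
Running shoes $111.13: clothing and footwear, $50.00 or more → 7.75% → $8.612575
Unrounded tax sum = $58.102175 → $58.10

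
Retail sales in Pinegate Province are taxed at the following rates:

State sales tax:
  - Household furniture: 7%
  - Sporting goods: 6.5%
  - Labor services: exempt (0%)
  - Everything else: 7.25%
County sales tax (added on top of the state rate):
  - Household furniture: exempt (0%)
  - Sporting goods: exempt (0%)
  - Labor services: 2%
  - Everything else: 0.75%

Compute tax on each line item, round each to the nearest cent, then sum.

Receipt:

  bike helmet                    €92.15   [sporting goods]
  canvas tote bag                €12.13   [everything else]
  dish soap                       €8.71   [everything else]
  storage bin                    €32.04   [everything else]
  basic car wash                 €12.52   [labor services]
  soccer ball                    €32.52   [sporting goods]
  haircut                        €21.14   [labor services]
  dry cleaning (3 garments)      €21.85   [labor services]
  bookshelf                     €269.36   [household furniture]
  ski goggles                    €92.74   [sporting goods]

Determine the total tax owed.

Bike helmet €92.15: sporting goods → 6.5% + 0% county = 6.5% → €5.99
Canvas tote bag €12.13: everything else → 7.25% + 0.75% county = 8% → €0.97
Dish soap €8.71: everything else → 7.25% + 0.75% county = 8% → €0.70
Storage bin €32.04: everything else → 7.25% + 0.75% county = 8% → €2.56
Basic car wash €12.52: labor services → 0% + 2% county = 2% → €0.25
Soccer ball €32.52: sporting goods → 6.5% + 0% county = 6.5% → €2.11
Haircut €21.14: labor services → 0% + 2% county = 2% → €0.42
Dry cleaning (3 garments) €21.85: labor services → 0% + 2% county = 2% → €0.44
Bookshelf €269.36: household furniture → 7% + 0% county = 7% → €18.86
Ski goggles €92.74: sporting goods → 6.5% + 0% county = 6.5% → €6.03
Total tax = €5.99 + €0.97 + €0.70 + €2.56 + €0.25 + €2.11 + €0.42 + €0.44 + €18.86 + €6.03 = €38.33

€38.33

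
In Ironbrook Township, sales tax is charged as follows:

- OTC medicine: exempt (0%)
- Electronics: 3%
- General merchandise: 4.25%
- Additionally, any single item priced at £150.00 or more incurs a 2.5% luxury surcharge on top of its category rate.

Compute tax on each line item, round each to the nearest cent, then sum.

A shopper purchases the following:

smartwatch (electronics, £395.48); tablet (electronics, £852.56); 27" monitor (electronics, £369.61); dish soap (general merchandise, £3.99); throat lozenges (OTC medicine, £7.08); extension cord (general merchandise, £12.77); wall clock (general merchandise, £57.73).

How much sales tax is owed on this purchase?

Smartwatch £395.48: electronics → 3% + 2.5% surcharge = 5.5% → £21.75
Tablet £852.56: electronics → 3% + 2.5% surcharge = 5.5% → £46.89
27" monitor £369.61: electronics → 3% + 2.5% surcharge = 5.5% → £20.33
Dish soap £3.99: general merchandise → 4.25% → £0.17
Throat lozenges £7.08: OTC medicine → 0% → £0.00
Extension cord £12.77: general merchandise → 4.25% → £0.54
Wall clock £57.73: general merchandise → 4.25% → £2.45
Total tax = £21.75 + £46.89 + £20.33 + £0.17 + £0.54 + £2.45 = £92.13

£92.13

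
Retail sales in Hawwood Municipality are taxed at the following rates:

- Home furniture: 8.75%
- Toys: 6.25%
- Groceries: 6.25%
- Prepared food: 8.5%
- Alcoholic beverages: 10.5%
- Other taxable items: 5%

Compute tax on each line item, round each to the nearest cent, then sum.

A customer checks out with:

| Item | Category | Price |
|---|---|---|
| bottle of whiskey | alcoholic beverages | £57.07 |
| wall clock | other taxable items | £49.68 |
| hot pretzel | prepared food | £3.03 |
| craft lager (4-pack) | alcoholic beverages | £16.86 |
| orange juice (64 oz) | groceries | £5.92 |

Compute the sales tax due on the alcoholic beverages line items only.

Bottle of whiskey £57.07: alcoholic beverages → 10.5% → £5.99
Craft lager (4-pack) £16.86: alcoholic beverages → 10.5% → £1.77
Tax on alcoholic beverages = £5.99 + £1.77 = £7.76

£7.76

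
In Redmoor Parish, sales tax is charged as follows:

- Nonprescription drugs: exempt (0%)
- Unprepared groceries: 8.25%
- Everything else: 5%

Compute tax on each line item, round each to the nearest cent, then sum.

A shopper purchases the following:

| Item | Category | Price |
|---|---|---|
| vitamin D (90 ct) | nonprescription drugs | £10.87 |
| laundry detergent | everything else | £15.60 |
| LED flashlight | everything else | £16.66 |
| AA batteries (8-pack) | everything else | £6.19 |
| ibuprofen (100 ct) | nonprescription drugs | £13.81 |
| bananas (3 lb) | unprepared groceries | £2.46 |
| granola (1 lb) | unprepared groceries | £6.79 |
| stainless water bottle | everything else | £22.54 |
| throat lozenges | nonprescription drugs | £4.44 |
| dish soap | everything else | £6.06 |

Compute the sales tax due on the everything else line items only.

£3.35

Laundry detergent £15.60: everything else → 5% → £0.78
LED flashlight £16.66: everything else → 5% → £0.83
AA batteries (8-pack) £6.19: everything else → 5% → £0.31
Stainless water bottle £22.54: everything else → 5% → £1.13
Dish soap £6.06: everything else → 5% → £0.30
Tax on everything else = £0.78 + £0.83 + £0.31 + £1.13 + £0.30 = £3.35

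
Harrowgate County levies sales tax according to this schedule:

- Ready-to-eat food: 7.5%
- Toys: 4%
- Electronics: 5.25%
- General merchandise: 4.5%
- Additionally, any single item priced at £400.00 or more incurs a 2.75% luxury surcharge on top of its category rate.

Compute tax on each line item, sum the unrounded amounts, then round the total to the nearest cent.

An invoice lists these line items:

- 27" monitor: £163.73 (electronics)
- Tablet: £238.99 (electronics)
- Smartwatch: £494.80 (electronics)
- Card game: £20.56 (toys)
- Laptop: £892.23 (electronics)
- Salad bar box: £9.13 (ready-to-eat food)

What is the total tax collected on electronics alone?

27" monitor £163.73: electronics → 5.25% → £8.595825
Tablet £238.99: electronics → 5.25% → £12.546975
Smartwatch £494.80: electronics → 5.25% + 2.75% surcharge = 8% → £39.584
Laptop £892.23: electronics → 5.25% + 2.75% surcharge = 8% → £71.3784
Tax on electronics: unrounded sum = £132.1052 → £132.11

£132.11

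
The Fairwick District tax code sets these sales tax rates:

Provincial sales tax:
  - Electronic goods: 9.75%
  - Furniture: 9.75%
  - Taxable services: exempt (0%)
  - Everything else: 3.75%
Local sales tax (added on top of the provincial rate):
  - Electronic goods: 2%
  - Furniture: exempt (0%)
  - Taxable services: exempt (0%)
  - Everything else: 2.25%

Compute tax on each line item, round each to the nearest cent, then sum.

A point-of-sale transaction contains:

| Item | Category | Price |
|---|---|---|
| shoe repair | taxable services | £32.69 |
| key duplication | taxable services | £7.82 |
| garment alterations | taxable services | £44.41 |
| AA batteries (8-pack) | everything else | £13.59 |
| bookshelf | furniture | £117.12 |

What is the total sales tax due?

£12.24

Shoe repair £32.69: taxable services → 0% + 0% local = 0% → £0.00
Key duplication £7.82: taxable services → 0% + 0% local = 0% → £0.00
Garment alterations £44.41: taxable services → 0% + 0% local = 0% → £0.00
AA batteries (8-pack) £13.59: everything else → 3.75% + 2.25% local = 6% → £0.82
Bookshelf £117.12: furniture → 9.75% + 0% local = 9.75% → £11.42
Total tax = £0.82 + £11.42 = £12.24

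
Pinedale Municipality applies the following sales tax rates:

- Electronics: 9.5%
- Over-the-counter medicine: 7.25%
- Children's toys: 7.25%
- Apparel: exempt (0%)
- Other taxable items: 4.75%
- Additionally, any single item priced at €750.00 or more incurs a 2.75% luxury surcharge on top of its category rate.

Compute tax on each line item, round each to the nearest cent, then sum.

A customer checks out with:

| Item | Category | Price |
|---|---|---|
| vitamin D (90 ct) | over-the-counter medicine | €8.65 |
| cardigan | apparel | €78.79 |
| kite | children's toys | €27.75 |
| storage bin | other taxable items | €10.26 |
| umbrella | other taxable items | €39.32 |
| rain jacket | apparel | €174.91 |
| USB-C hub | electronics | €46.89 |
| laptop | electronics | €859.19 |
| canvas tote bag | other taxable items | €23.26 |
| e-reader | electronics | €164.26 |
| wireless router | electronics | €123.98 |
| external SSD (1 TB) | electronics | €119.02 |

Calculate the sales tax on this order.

Vitamin D (90 ct) €8.65: over-the-counter medicine → 7.25% → €0.63
Cardigan €78.79: apparel → 0% → €0.00
Kite €27.75: children's toys → 7.25% → €2.01
Storage bin €10.26: other taxable items → 4.75% → €0.49
Umbrella €39.32: other taxable items → 4.75% → €1.87
Rain jacket €174.91: apparel → 0% → €0.00
USB-C hub €46.89: electronics → 9.5% → €4.45
Laptop €859.19: electronics → 9.5% + 2.75% surcharge = 12.25% → €105.25
Canvas tote bag €23.26: other taxable items → 4.75% → €1.10
E-reader €164.26: electronics → 9.5% → €15.60
Wireless router €123.98: electronics → 9.5% → €11.78
External SSD (1 TB) €119.02: electronics → 9.5% → €11.31
Total tax = €0.63 + €2.01 + €0.49 + €1.87 + €4.45 + €105.25 + €1.10 + €15.60 + €11.78 + €11.31 = €154.49

€154.49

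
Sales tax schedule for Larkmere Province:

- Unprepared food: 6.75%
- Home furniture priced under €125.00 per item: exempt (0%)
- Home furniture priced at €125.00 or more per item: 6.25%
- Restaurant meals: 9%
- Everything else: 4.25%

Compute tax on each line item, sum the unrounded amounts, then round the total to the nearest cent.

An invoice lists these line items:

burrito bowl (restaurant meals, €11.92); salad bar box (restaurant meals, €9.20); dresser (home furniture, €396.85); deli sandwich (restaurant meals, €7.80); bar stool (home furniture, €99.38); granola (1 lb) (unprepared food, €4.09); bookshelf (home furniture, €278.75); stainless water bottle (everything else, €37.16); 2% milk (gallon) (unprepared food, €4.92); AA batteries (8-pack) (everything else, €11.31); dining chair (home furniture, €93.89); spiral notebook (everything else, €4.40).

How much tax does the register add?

Burrito bowl €11.92: restaurant meals → 9% → €1.0728
Salad bar box €9.20: restaurant meals → 9% → €0.828
Dresser €396.85: home furniture, €125.00 or more → 6.25% → €24.803125
Deli sandwich €7.80: restaurant meals → 9% → €0.702
Bar stool €99.38: home furniture, under €125.00 → 0% → €0.00
Granola (1 lb) €4.09: unprepared food → 6.75% → €0.276075
Bookshelf €278.75: home furniture, €125.00 or more → 6.25% → €17.421875
Stainless water bottle €37.16: everything else → 4.25% → €1.5793
2% milk (gallon) €4.92: unprepared food → 6.75% → €0.3321
AA batteries (8-pack) €11.31: everything else → 4.25% → €0.480675
Dining chair €93.89: home furniture, under €125.00 → 0% → €0.00
Spiral notebook €4.40: everything else → 4.25% → €0.187
Unrounded tax sum = €47.68295 → €47.68

€47.68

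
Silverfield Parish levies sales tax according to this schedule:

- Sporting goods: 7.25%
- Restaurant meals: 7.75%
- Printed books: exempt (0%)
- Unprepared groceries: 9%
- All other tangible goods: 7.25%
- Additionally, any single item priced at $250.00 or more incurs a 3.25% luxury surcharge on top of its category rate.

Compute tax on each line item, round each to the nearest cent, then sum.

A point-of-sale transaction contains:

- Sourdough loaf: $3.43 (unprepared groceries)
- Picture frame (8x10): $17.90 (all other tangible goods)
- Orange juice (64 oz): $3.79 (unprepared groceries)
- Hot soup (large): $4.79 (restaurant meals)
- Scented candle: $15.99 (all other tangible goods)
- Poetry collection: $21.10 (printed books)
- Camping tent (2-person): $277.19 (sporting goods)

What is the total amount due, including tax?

Sourdough loaf $3.43: unprepared groceries → 9% → $0.31
Picture frame (8x10) $17.90: all other tangible goods → 7.25% → $1.30
Orange juice (64 oz) $3.79: unprepared groceries → 9% → $0.34
Hot soup (large) $4.79: restaurant meals → 7.75% → $0.37
Scented candle $15.99: all other tangible goods → 7.25% → $1.16
Poetry collection $21.10: printed books → 0% → $0.00
Camping tent (2-person) $277.19: sporting goods → 7.25% + 3.25% surcharge = 10.5% → $29.10
Subtotal = $344.19; tax = $32.58; total due = $376.77

$376.77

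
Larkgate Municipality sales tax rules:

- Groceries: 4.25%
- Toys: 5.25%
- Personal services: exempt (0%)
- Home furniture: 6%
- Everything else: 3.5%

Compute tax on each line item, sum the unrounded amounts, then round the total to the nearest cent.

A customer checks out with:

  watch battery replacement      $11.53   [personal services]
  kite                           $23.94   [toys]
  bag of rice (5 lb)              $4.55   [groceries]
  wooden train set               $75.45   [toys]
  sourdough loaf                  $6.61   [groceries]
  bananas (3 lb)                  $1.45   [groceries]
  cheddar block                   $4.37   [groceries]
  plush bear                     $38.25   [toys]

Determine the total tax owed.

$7.95

Watch battery replacement $11.53: personal services → 0% → $0.00
Kite $23.94: toys → 5.25% → $1.25685
Bag of rice (5 lb) $4.55: groceries → 4.25% → $0.193375
Wooden train set $75.45: toys → 5.25% → $3.961125
Sourdough loaf $6.61: groceries → 4.25% → $0.280925
Bananas (3 lb) $1.45: groceries → 4.25% → $0.061625
Cheddar block $4.37: groceries → 4.25% → $0.185725
Plush bear $38.25: toys → 5.25% → $2.008125
Unrounded tax sum = $7.94775 → $7.95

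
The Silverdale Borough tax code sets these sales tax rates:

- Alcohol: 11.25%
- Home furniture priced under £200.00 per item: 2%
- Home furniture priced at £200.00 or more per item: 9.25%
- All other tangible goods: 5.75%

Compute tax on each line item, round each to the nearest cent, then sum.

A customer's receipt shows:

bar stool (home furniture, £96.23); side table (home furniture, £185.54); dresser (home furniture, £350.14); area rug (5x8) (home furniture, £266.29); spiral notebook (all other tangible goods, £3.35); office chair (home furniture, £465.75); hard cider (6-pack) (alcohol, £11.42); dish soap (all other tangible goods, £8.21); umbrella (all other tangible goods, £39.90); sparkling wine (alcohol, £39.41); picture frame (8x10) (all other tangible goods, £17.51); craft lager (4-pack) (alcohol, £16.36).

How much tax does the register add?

£117.24

Bar stool £96.23: home furniture, under £200.00 → 2% → £1.92
Side table £185.54: home furniture, under £200.00 → 2% → £3.71
Dresser £350.14: home furniture, £200.00 or more → 9.25% → £32.39
Area rug (5x8) £266.29: home furniture, £200.00 or more → 9.25% → £24.63
Spiral notebook £3.35: all other tangible goods → 5.75% → £0.19
Office chair £465.75: home furniture, £200.00 or more → 9.25% → £43.08
Hard cider (6-pack) £11.42: alcohol → 11.25% → £1.28
Dish soap £8.21: all other tangible goods → 5.75% → £0.47
Umbrella £39.90: all other tangible goods → 5.75% → £2.29
Sparkling wine £39.41: alcohol → 11.25% → £4.43
Picture frame (8x10) £17.51: all other tangible goods → 5.75% → £1.01
Craft lager (4-pack) £16.36: alcohol → 11.25% → £1.84
Total tax = £1.92 + £3.71 + £32.39 + £24.63 + £0.19 + £43.08 + £1.28 + £0.47 + £2.29 + £4.43 + £1.01 + £1.84 = £117.24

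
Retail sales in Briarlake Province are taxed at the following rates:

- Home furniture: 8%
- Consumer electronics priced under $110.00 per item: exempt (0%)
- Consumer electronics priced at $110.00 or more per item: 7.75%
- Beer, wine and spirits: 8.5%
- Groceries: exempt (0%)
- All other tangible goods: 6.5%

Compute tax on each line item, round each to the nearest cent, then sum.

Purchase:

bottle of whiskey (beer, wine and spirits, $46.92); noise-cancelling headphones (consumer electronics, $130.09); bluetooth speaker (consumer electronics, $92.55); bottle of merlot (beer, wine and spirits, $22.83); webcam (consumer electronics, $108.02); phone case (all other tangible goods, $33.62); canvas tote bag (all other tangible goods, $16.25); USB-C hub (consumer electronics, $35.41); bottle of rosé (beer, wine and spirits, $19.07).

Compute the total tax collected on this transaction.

Bottle of whiskey $46.92: beer, wine and spirits → 8.5% → $3.99
Noise-cancelling headphones $130.09: consumer electronics, $110.00 or more → 7.75% → $10.08
Bluetooth speaker $92.55: consumer electronics, under $110.00 → 0% → $0.00
Bottle of merlot $22.83: beer, wine and spirits → 8.5% → $1.94
Webcam $108.02: consumer electronics, under $110.00 → 0% → $0.00
Phone case $33.62: all other tangible goods → 6.5% → $2.19
Canvas tote bag $16.25: all other tangible goods → 6.5% → $1.06
USB-C hub $35.41: consumer electronics, under $110.00 → 0% → $0.00
Bottle of rosé $19.07: beer, wine and spirits → 8.5% → $1.62
Total tax = $3.99 + $10.08 + $1.94 + $2.19 + $1.06 + $1.62 = $20.88

$20.88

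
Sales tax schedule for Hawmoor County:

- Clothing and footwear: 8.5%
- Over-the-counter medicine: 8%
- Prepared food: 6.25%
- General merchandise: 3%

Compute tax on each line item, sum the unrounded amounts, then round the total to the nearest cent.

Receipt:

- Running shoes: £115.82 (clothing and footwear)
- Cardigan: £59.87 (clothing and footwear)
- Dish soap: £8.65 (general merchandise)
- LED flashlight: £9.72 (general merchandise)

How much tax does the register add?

Running shoes £115.82: clothing and footwear → 8.5% → £9.8447
Cardigan £59.87: clothing and footwear → 8.5% → £5.08895
Dish soap £8.65: general merchandise → 3% → £0.2595
LED flashlight £9.72: general merchandise → 3% → £0.2916
Unrounded tax sum = £15.48475 → £15.48

£15.48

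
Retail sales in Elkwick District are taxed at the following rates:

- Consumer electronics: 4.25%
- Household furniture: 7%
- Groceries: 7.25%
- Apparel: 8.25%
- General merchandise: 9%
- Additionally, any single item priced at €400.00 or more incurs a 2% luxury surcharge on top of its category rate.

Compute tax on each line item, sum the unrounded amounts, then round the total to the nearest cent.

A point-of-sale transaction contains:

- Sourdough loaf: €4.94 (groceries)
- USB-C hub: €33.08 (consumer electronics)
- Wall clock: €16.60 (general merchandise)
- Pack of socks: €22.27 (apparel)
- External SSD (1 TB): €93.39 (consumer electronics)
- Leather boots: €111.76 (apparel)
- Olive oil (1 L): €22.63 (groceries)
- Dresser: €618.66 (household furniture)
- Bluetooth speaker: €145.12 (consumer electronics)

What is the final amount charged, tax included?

Sourdough loaf €4.94: groceries → 7.25% → €0.35815
USB-C hub €33.08: consumer electronics → 4.25% → €1.4059
Wall clock €16.60: general merchandise → 9% → €1.494
Pack of socks €22.27: apparel → 8.25% → €1.837275
External SSD (1 TB) €93.39: consumer electronics → 4.25% → €3.969075
Leather boots €111.76: apparel → 8.25% → €9.2202
Olive oil (1 L) €22.63: groceries → 7.25% → €1.640675
Dresser €618.66: household furniture → 7% + 2% surcharge = 9% → €55.6794
Bluetooth speaker €145.12: consumer electronics → 4.25% → €6.1676
Subtotal = €1068.45; unrounded tax = €81.772275 → €81.77; total due = €1150.22

€1150.22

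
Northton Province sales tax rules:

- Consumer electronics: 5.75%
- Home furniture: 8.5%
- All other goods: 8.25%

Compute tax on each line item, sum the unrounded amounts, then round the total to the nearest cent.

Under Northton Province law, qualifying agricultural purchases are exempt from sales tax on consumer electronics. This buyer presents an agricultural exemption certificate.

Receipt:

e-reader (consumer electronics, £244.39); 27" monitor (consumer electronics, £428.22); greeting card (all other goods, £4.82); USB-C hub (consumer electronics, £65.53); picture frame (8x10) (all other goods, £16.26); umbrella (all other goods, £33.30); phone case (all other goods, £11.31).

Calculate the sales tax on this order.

E-reader £244.39: consumer electronics, buyer-exempt → 0% → £0.00
27" monitor £428.22: consumer electronics, buyer-exempt → 0% → £0.00
Greeting card £4.82: all other goods → 8.25% → £0.39765
USB-C hub £65.53: consumer electronics, buyer-exempt → 0% → £0.00
Picture frame (8x10) £16.26: all other goods → 8.25% → £1.34145
Umbrella £33.30: all other goods → 8.25% → £2.74725
Phone case £11.31: all other goods → 8.25% → £0.933075
Unrounded tax sum = £5.419425 → £5.42

£5.42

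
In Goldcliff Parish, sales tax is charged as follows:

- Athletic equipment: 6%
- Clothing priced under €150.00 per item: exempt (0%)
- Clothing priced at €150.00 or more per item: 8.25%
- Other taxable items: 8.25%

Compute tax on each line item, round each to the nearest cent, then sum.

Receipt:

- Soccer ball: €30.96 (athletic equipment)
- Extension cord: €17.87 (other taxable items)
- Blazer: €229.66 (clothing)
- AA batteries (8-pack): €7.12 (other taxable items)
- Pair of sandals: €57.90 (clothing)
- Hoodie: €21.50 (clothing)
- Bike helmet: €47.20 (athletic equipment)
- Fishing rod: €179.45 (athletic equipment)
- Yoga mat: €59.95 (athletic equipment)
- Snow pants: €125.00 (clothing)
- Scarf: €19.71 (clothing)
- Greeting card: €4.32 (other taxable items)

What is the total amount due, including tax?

Soccer ball €30.96: athletic equipment → 6% → €1.86
Extension cord €17.87: other taxable items → 8.25% → €1.47
Blazer €229.66: clothing, €150.00 or more → 8.25% → €18.95
AA batteries (8-pack) €7.12: other taxable items → 8.25% → €0.59
Pair of sandals €57.90: clothing, under €150.00 → 0% → €0.00
Hoodie €21.50: clothing, under €150.00 → 0% → €0.00
Bike helmet €47.20: athletic equipment → 6% → €2.83
Fishing rod €179.45: athletic equipment → 6% → €10.77
Yoga mat €59.95: athletic equipment → 6% → €3.60
Snow pants €125.00: clothing, under €150.00 → 0% → €0.00
Scarf €19.71: clothing, under €150.00 → 0% → €0.00
Greeting card €4.32: other taxable items → 8.25% → €0.36
Subtotal = €800.64; tax = €40.43; total due = €841.07

€841.07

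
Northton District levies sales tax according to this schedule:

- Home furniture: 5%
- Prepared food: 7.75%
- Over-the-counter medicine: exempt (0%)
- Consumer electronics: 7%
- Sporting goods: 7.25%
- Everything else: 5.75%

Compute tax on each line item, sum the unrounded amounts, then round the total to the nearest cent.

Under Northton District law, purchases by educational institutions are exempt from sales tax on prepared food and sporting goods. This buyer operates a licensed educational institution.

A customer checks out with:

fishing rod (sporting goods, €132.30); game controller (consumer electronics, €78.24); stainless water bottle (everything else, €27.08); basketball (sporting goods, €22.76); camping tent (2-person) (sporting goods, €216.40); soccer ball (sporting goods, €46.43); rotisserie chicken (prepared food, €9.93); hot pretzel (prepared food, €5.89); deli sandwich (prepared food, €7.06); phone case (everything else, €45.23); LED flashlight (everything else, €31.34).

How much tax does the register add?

Fishing rod €132.30: sporting goods, buyer-exempt → 0% → €0.00
Game controller €78.24: consumer electronics → 7% → €5.4768
Stainless water bottle €27.08: everything else → 5.75% → €1.5571
Basketball €22.76: sporting goods, buyer-exempt → 0% → €0.00
Camping tent (2-person) €216.40: sporting goods, buyer-exempt → 0% → €0.00
Soccer ball €46.43: sporting goods, buyer-exempt → 0% → €0.00
Rotisserie chicken €9.93: prepared food, buyer-exempt → 0% → €0.00
Hot pretzel €5.89: prepared food, buyer-exempt → 0% → €0.00
Deli sandwich €7.06: prepared food, buyer-exempt → 0% → €0.00
Phone case €45.23: everything else → 5.75% → €2.600725
LED flashlight €31.34: everything else → 5.75% → €1.80205
Unrounded tax sum = €11.436675 → €11.44

€11.44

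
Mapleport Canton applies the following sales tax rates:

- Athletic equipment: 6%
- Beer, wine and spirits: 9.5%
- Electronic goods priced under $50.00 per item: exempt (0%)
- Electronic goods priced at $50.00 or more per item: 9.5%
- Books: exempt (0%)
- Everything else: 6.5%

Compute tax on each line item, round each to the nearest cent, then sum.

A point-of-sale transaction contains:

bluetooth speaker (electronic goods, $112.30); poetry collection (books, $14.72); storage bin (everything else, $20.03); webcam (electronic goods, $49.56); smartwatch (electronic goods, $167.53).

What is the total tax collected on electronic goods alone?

Bluetooth speaker $112.30: electronic goods, $50.00 or more → 9.5% → $10.67
Webcam $49.56: electronic goods, under $50.00 → 0% → $0.00
Smartwatch $167.53: electronic goods, $50.00 or more → 9.5% → $15.92
Tax on electronic goods = $10.67 + $0.00 + $15.92 = $26.59

$26.59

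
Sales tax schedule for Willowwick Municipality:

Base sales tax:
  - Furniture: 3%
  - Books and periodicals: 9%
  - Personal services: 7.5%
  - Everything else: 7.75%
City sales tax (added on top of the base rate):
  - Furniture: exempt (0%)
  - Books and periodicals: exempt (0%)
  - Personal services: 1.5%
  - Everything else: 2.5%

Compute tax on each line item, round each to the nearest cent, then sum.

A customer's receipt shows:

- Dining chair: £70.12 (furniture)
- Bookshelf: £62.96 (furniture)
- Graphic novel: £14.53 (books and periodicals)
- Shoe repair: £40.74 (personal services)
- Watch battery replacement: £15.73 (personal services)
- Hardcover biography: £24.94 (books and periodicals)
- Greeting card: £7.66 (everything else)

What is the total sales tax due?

£13.42

Dining chair £70.12: furniture → 3% + 0% city = 3% → £2.10
Bookshelf £62.96: furniture → 3% + 0% city = 3% → £1.89
Graphic novel £14.53: books and periodicals → 9% + 0% city = 9% → £1.31
Shoe repair £40.74: personal services → 7.5% + 1.5% city = 9% → £3.67
Watch battery replacement £15.73: personal services → 7.5% + 1.5% city = 9% → £1.42
Hardcover biography £24.94: books and periodicals → 9% + 0% city = 9% → £2.24
Greeting card £7.66: everything else → 7.75% + 2.5% city = 10.25% → £0.79
Total tax = £2.10 + £1.89 + £1.31 + £3.67 + £1.42 + £2.24 + £0.79 = £13.42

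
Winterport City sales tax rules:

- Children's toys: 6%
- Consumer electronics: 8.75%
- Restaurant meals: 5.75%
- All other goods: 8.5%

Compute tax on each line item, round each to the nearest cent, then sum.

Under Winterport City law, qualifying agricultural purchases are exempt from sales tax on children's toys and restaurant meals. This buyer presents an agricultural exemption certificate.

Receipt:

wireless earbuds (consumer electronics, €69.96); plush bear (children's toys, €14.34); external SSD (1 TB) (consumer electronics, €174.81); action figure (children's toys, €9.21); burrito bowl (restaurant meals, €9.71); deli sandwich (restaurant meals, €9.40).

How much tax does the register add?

Wireless earbuds €69.96: consumer electronics → 8.75% → €6.12
Plush bear €14.34: children's toys, buyer-exempt → 0% → €0.00
External SSD (1 TB) €174.81: consumer electronics → 8.75% → €15.30
Action figure €9.21: children's toys, buyer-exempt → 0% → €0.00
Burrito bowl €9.71: restaurant meals, buyer-exempt → 0% → €0.00
Deli sandwich €9.40: restaurant meals, buyer-exempt → 0% → €0.00
Total tax = €6.12 + €15.30 = €21.42

€21.42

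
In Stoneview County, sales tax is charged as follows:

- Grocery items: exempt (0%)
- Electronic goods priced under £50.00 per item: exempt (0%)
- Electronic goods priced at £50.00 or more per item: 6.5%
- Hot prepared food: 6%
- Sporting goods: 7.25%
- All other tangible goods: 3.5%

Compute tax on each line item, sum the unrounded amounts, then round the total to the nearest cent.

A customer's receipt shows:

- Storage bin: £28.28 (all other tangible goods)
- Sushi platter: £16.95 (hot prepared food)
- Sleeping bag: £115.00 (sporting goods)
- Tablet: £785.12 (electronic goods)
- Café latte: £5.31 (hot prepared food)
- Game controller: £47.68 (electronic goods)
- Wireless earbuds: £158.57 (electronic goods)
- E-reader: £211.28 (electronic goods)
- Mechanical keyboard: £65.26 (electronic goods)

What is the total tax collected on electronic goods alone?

Tablet £785.12: electronic goods, £50.00 or more → 6.5% → £51.0328
Game controller £47.68: electronic goods, under £50.00 → 0% → £0.00
Wireless earbuds £158.57: electronic goods, £50.00 or more → 6.5% → £10.30705
E-reader £211.28: electronic goods, £50.00 or more → 6.5% → £13.7332
Mechanical keyboard £65.26: electronic goods, £50.00 or more → 6.5% → £4.2419
Tax on electronic goods: unrounded sum = £79.31495 → £79.31

£79.31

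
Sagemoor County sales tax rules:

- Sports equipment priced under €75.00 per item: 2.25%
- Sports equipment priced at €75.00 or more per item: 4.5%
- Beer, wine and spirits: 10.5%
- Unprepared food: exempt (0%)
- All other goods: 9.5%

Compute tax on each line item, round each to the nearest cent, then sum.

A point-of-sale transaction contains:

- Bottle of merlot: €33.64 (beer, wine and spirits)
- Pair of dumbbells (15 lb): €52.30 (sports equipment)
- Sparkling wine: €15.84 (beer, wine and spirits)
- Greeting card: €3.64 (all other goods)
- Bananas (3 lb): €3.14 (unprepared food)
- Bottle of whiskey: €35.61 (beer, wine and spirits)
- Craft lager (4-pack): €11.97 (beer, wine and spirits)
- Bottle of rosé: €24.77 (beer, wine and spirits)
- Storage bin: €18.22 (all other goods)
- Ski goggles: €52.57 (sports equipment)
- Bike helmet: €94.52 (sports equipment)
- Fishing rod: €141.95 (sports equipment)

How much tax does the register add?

€27.87

Bottle of merlot €33.64: beer, wine and spirits → 10.5% → €3.53
Pair of dumbbells (15 lb) €52.30: sports equipment, under €75.00 → 2.25% → €1.18
Sparkling wine €15.84: beer, wine and spirits → 10.5% → €1.66
Greeting card €3.64: all other goods → 9.5% → €0.35
Bananas (3 lb) €3.14: unprepared food → 0% → €0.00
Bottle of whiskey €35.61: beer, wine and spirits → 10.5% → €3.74
Craft lager (4-pack) €11.97: beer, wine and spirits → 10.5% → €1.26
Bottle of rosé €24.77: beer, wine and spirits → 10.5% → €2.60
Storage bin €18.22: all other goods → 9.5% → €1.73
Ski goggles €52.57: sports equipment, under €75.00 → 2.25% → €1.18
Bike helmet €94.52: sports equipment, €75.00 or more → 4.5% → €4.25
Fishing rod €141.95: sports equipment, €75.00 or more → 4.5% → €6.39
Total tax = €3.53 + €1.18 + €1.66 + €0.35 + €3.74 + €1.26 + €2.60 + €1.73 + €1.18 + €4.25 + €6.39 = €27.87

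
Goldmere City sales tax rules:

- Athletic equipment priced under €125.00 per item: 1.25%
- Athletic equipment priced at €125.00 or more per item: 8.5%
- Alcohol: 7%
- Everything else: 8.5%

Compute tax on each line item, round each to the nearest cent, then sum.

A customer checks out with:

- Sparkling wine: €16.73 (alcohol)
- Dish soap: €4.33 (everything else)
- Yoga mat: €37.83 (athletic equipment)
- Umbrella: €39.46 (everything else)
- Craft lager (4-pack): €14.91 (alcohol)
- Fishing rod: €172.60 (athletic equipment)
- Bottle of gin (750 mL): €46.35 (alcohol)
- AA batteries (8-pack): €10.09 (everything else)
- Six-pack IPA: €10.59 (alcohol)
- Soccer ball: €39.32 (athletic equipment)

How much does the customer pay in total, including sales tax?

Sparkling wine €16.73: alcohol → 7% → €1.17
Dish soap €4.33: everything else → 8.5% → €0.37
Yoga mat €37.83: athletic equipment, under €125.00 → 1.25% → €0.47
Umbrella €39.46: everything else → 8.5% → €3.35
Craft lager (4-pack) €14.91: alcohol → 7% → €1.04
Fishing rod €172.60: athletic equipment, €125.00 or more → 8.5% → €14.67
Bottle of gin (750 mL) €46.35: alcohol → 7% → €3.24
AA batteries (8-pack) €10.09: everything else → 8.5% → €0.86
Six-pack IPA €10.59: alcohol → 7% → €0.74
Soccer ball €39.32: athletic equipment, under €125.00 → 1.25% → €0.49
Subtotal = €392.21; tax = €26.40; total due = €418.61

€418.61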